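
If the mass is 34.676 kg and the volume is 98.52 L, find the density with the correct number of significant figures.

density = 34.676 kg ÷ 98.52 L = 0.351969143321… kg/L.
34.676 has 5 significant figures; 98.52 has 4.
Division/multiplication keeps the fewest: 4 significant figures.
Rounded: 3.520 × 10^-1 kg/L.

3.520 × 10^-1 kg/L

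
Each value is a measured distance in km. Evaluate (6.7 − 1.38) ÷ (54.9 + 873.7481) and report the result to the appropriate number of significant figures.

6.7 − 1.38 = 5.32, limited to 1 d.p. → 2 s.f.; 54.9 + 873.7481 = 928.6481, limited to 1 d.p. → 4 s.f.
Carrying full precision, 5.32 ÷ 928.6481 = 0.00572875775011…; keep min(2, 4) = 2 s.f.
Rounded to 2 significant figures: 0.0057.

0.0057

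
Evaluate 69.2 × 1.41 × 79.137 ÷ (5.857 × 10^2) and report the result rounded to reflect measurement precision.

13.2

69.2 × 1.41 × 79.137 ÷ (5.857 × 10^2) = 13.1834648523…
Multiplication/division keeps the fewest significant figures: 69.2 → 3 s.f., 1.41 → 3 s.f., 79.137 → 5 s.f., 5.857 × 10^2 → 4 s.f.; limit is 3.
Rounded to 3 significant figures: 13.2.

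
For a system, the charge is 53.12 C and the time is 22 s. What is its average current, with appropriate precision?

2.4 A

average current = 53.12 C ÷ 22 s = 2.41454545455… A.
53.12 has 4 significant figures; 22 has 2.
Division/multiplication keeps the fewest: 2 significant figures.
Rounded: 2.4 A.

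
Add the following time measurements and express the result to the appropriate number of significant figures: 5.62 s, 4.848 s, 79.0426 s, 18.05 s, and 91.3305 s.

198.89 s

5.62 s + 4.848 s + 79.0426 s + 18.05 s + 91.3305 s = 198.8911 s.
Addition/subtraction keeps the fewest decimal places: 5.62 → 2 decimal places, 4.848 → 3 decimal places, 79.0426 → 4 decimal places, 18.05 → 2 decimal places, 91.3305 → 4 decimal places; limit is 2.
Rounded to 2 decimal places: 198.89 s.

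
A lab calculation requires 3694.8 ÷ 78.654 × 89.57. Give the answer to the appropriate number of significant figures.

3694.8 ÷ 78.654 × 89.57 = 4207.58303456…
Multiplication/division keeps the fewest significant figures: 3694.8 → 5 s.f., 78.654 → 5 s.f., 89.57 → 4 s.f.; limit is 4.
Rounded to 4 significant figures: 4208.

4208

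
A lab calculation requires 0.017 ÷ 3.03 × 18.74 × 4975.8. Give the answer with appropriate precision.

5.2 × 10^2

0.017 ÷ 3.03 × 18.74 × 4975.8 = 523.165136634…
Multiplication/division keeps the fewest significant figures: 0.017 → 2 s.f., 3.03 → 3 s.f., 18.74 → 4 s.f., 4975.8 → 5 s.f.; limit is 2.
Rounded to 2 significant figures: 5.2 × 10^2.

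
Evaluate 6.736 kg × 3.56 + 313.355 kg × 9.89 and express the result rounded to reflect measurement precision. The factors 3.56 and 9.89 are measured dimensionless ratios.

6.736 × 3.56 = 23.98016 → 24.0 kg (3 s.f., last digit at the 10^-1 place).
313.355 × 9.89 = 3099.08095 → 3.10 × 10^3 kg (3 s.f., last digit at the 10^1 place).
Sum: 3123.06111 kg; keep the coarser place, 10^1.
Result: 3.12 × 10^3 kg.

3.12 × 10^3 kg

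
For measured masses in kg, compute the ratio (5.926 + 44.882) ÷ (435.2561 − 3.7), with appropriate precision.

0.1177

5.926 + 44.882 = 50.808, limited to 3 d.p. → 5 s.f.; 435.2561 − 3.7 = 431.5561, limited to 1 d.p. → 4 s.f.
Carrying full precision, 50.808 ÷ 431.5561 = 0.11773208628…; keep min(5, 4) = 4 s.f.
Rounded to 4 significant figures: 0.1177.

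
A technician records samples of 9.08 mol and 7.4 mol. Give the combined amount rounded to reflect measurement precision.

9.08 mol + 7.4 mol = 16.48 mol.
Addition/subtraction keeps the fewest decimal places: 9.08 → 2 decimal places, 7.4 → 1 decimal place; limit is 1.
Rounded to 1 decimal place: 16.5 mol.

16.5 mol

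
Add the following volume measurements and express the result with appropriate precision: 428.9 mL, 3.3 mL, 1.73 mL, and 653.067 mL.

1087.0 mL

428.9 mL + 3.3 mL + 1.73 mL + 653.067 mL = 1086.997 mL.
Addition/subtraction keeps the fewest decimal places: 428.9 → 1 decimal place, 3.3 → 1 decimal place, 1.73 → 2 decimal places, 653.067 → 3 decimal places; limit is 1.
Rounded to 1 decimal place: 1087.0 mL.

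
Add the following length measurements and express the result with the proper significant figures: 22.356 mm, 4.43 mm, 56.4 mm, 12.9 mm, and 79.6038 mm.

175.7 mm

22.356 mm + 4.43 mm + 56.4 mm + 12.9 mm + 79.6038 mm = 175.6898 mm.
Addition/subtraction keeps the fewest decimal places: 22.356 → 3 decimal places, 4.43 → 2 decimal places, 56.4 → 1 decimal place, 12.9 → 1 decimal place, 79.6038 → 4 decimal places; limit is 1.
Rounded to 1 decimal place: 175.7 mm.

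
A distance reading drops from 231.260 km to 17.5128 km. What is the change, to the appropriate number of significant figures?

231.260 km − 17.5128 km = 213.7472 km.
Addition/subtraction keeps the fewest decimal places: 231.260 → 3 decimal places, 17.5128 → 4 decimal places; limit is 3.
Rounded to 3 decimal places: 213.747 km.

213.747 km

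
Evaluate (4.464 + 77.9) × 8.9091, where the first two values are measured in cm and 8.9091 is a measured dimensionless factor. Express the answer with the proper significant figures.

7.34 × 10² cm

4.464 cm + 77.9 cm = 82.364 cm; the sum is limited to 1 decimal place (3 s.f.).
Carrying full precision, 82.364 × 8.9091 = 733.7891124 cm; 8.9091 has 5 s.f., so the result keeps min(3, 5) = 3 s.f.
Rounded to 3 significant figures: 7.34 × 10² cm.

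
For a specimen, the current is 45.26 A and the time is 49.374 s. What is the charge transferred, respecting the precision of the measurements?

charge transferred = 45.26 A × 49.374 s = 2234.66724 C.
45.26 has 4 significant figures; 49.374 has 5.
Division/multiplication keeps the fewest: 4 significant figures.
Rounded: 2.235 × 10³ C.

2.235 × 10³ C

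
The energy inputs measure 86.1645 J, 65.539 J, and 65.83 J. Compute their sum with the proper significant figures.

86.1645 J + 65.539 J + 65.83 J = 217.5335 J.
Addition/subtraction keeps the fewest decimal places: 86.1645 → 4 decimal places, 65.539 → 3 decimal places, 65.83 → 2 decimal places; limit is 2.
Rounded to 2 decimal places: 217.53 J.

217.53 J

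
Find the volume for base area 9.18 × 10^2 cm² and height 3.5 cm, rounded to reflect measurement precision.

volume = 9.18 × 10^2 cm² × 3.5 cm = 3213 cm³.
9.18 × 10^2 has 3 significant figures; 3.5 has 2.
Division/multiplication keeps the fewest: 2 significant figures.
Rounded: 3.2 × 10^3 cm³.

3.2 × 10^3 cm³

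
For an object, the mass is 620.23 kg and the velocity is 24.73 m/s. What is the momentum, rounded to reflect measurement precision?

1.534 × 10^4 kg·m/s

momentum = 620.23 kg × 24.73 m/s = 15338.2879 kg·m/s.
620.23 has 5 significant figures; 24.73 has 4.
Division/multiplication keeps the fewest: 4 significant figures.
Rounded: 1.534 × 10^4 kg·m/s.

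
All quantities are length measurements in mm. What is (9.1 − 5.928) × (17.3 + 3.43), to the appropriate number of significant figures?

9.1 − 5.928 = 3.172, limited to 1 d.p. → 2 s.f.; 17.3 + 3.43 = 20.73, limited to 1 d.p. → 3 s.f.
Carrying full precision, 3.172 × 20.73 = 65.75556; keep min(2, 3) = 2 s.f.
Rounded to 2 significant figures: 66 mm².

66 mm²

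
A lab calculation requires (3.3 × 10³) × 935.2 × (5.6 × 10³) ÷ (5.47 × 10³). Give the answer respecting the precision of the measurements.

(3.3 × 10³) × 935.2 × (5.6 × 10³) ÷ (5.47 × 10³) = 3159505.66728…
Multiplication/division keeps the fewest significant figures: 3.3 × 10³ → 2 s.f., 935.2 → 4 s.f., 5.6 × 10³ → 2 s.f., 5.47 × 10³ → 3 s.f.; limit is 2.
Rounded to 2 significant figures: 3.2 × 10⁶.

3.2 × 10⁶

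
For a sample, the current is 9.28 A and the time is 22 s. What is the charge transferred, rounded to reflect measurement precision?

2.0 × 10^2 C

charge transferred = 9.28 A × 22 s = 204.16 C.
9.28 has 3 significant figures; 22 has 2.
Division/multiplication keeps the fewest: 2 significant figures.
Rounded: 2.0 × 10^2 C.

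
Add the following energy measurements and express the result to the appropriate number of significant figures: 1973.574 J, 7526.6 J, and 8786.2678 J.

18286.4 J

1973.574 J + 7526.6 J + 8786.2678 J = 18286.4418 J.
Addition/subtraction keeps the fewest decimal places: 1973.574 → 3 decimal places, 7526.6 → 1 decimal place, 8786.2678 → 4 decimal places; limit is 1.
Rounded to 1 decimal place: 18286.4 J.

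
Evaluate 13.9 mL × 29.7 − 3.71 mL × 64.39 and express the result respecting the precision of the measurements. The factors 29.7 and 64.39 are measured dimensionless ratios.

13.9 × 29.7 = 412.83 → 413 mL (3 s.f., last digit at the 10^0 place).
3.71 × 64.39 = 238.8869 → 239 mL (3 s.f., last digit at the 10^0 place).
Difference: 173.9431 mL; keep the coarser place, 10^0.
Result: 174 mL.

174 mL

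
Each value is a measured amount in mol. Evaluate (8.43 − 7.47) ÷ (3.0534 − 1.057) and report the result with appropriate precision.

8.43 − 7.47 = 0.96, limited to 2 d.p. → 2 s.f.; 3.0534 − 1.057 = 1.9964, limited to 3 d.p. → 4 s.f.
Carrying full precision, 0.96 ÷ 1.9964 = 0.480865558004…; keep min(2, 4) = 2 s.f.
Rounded to 2 significant figures: 0.48.

0.48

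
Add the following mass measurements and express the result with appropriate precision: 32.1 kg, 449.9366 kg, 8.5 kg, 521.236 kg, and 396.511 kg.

1408.3 kg

32.1 kg + 449.9366 kg + 8.5 kg + 521.236 kg + 396.511 kg = 1408.2836 kg.
Addition/subtraction keeps the fewest decimal places: 32.1 → 1 decimal place, 449.9366 → 4 decimal places, 8.5 → 1 decimal place, 521.236 → 3 decimal places, 396.511 → 3 decimal places; limit is 1.
Rounded to 1 decimal place: 1408.3 kg.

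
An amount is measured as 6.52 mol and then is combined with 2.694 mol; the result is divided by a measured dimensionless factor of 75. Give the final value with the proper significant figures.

0.12 mol

6.52 mol + 2.694 mol = 9.214 mol; the sum is limited to 2 decimal places (3 s.f.).
Carrying full precision, 9.214 ÷ 75 = 0.122853333333… mol; 75 has 2 s.f., so the result keeps min(3, 2) = 2 s.f.
Rounded to 2 significant figures: 0.12 mol.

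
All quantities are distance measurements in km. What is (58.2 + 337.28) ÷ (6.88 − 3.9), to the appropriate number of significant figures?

1.3 × 10^2

58.2 + 337.28 = 395.48, limited to 1 d.p. → 4 s.f.; 6.88 − 3.9 = 2.98, limited to 1 d.p. → 2 s.f.
Carrying full precision, 395.48 ÷ 2.98 = 132.711409396…; keep min(4, 2) = 2 s.f.
Rounded to 2 significant figures: 1.3 × 10^2.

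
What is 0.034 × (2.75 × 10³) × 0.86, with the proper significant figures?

0.034 × (2.75 × 10³) × 0.86 = 80.41
Multiplication/division keeps the fewest significant figures: 0.034 → 2 s.f., 2.75 × 10³ → 3 s.f., 0.86 → 2 s.f.; limit is 2.
Rounded to 2 significant figures: 8.0 × 10¹.

8.0 × 10¹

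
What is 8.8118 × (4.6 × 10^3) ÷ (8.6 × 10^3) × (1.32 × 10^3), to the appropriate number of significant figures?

6.2 × 10^3

8.8118 × (4.6 × 10^3) ÷ (8.6 × 10^3) × (1.32 × 10^3) = 6221.54065116…
Multiplication/division keeps the fewest significant figures: 8.8118 → 5 s.f., 4.6 × 10^3 → 2 s.f., 8.6 × 10^3 → 2 s.f., 1.32 × 10^3 → 3 s.f.; limit is 2.
Rounded to 2 significant figures: 6.2 × 10^3.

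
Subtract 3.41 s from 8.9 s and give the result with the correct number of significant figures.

5.5 s

8.9 s − 3.41 s = 5.49 s.
Addition/subtraction keeps the fewest decimal places: 8.9 → 1 decimal place, 3.41 → 2 decimal places; limit is 1.
Rounded to 1 decimal place: 5.5 s.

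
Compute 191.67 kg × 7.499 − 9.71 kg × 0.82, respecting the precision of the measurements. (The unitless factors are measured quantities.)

191.67 × 7.499 = 1437.33333 → 1437 kg (4 s.f., last digit at the 10^0 place).
9.71 × 0.82 = 7.9622 → 8.0 kg (2 s.f., last digit at the 10^-1 place).
Difference: 1429.37113 kg; keep the coarser place, 10^0.
Result: 1429 kg.

1429 kg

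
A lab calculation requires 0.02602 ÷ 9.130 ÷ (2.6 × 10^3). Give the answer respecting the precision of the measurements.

1.1 × 10^-6

0.02602 ÷ 9.130 ÷ (2.6 × 10^3) = 0.00000109613278288…
Multiplication/division keeps the fewest significant figures: 0.02602 → 4 s.f., 9.130 → 4 s.f., 2.6 × 10^3 → 2 s.f.; limit is 2.
Rounded to 2 significant figures: 1.1 × 10^-6.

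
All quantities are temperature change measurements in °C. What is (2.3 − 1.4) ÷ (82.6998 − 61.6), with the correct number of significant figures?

4 × 10⁻²

2.3 − 1.4 = 0.9, limited to 1 d.p. → 1 s.f.; 82.6998 − 61.6 = 21.0998, limited to 1 d.p. → 3 s.f.
Carrying full precision, 0.9 ÷ 21.0998 = 0.0426544327434…; keep min(1, 3) = 1 s.f.
Rounded to 1 significant figure: 4 × 10⁻².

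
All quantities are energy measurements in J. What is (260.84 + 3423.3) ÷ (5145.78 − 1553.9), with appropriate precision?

260.84 + 3423.3 = 3684.14, limited to 1 d.p. → 5 s.f.; 5145.78 − 1553.9 = 3591.88, limited to 1 d.p. → 5 s.f.
Carrying full precision, 3684.14 ÷ 3591.88 = 1.02568571333…; keep min(5, 5) = 5 s.f.
Rounded to 5 significant figures: 1.0257.

1.0257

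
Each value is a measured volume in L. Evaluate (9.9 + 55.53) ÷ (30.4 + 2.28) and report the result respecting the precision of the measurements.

2.00

9.9 + 55.53 = 65.43, limited to 1 d.p. → 3 s.f.; 30.4 + 2.28 = 32.68, limited to 1 d.p. → 3 s.f.
Carrying full precision, 65.43 ÷ 32.68 = 2.00214198286…; keep min(3, 3) = 3 s.f.
Rounded to 3 significant figures: 2.00.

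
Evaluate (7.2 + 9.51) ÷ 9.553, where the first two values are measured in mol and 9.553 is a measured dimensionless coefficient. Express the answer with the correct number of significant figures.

7.2 mol + 9.51 mol = 16.71 mol; the sum is limited to 1 decimal place (3 s.f.).
Carrying full precision, 16.71 ÷ 9.553 = 1.74918873652… mol; 9.553 has 4 s.f., so the result keeps min(3, 4) = 3 s.f.
Rounded to 3 significant figures: 1.75 mol.

1.75 mol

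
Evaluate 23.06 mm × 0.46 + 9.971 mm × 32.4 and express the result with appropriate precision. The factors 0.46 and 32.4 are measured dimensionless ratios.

334 mm

23.06 × 0.46 = 10.6076 → 11 mm (2 s.f., last digit at the 10^0 place).
9.971 × 32.4 = 323.0604 → 323 mm (3 s.f., last digit at the 10^0 place).
Sum: 333.668 mm; keep the coarser place, 10^0.
Result: 334 mm.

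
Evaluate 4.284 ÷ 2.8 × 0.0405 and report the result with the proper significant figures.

0.062

4.284 ÷ 2.8 × 0.0405 = 0.061965
Multiplication/division keeps the fewest significant figures: 4.284 → 4 s.f., 2.8 → 2 s.f., 0.0405 → 3 s.f.; limit is 2.
Rounded to 2 significant figures: 0.062.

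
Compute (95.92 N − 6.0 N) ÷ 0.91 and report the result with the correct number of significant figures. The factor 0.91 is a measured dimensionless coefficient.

95.92 N − 6.0 N = 89.92 N; the difference is limited to 1 decimal place (3 s.f.).
Carrying full precision, 89.92 ÷ 0.91 = 98.8131868132… N; 0.91 has 2 s.f., so the result keeps min(3, 2) = 2 s.f.
Rounded to 2 significant figures: 99 N.

99 N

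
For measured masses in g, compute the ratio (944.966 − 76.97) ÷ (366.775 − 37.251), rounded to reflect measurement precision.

2.6341

944.966 − 76.97 = 867.996, limited to 2 d.p. → 5 s.f.; 366.775 − 37.251 = 329.524, limited to 3 d.p. → 6 s.f.
Carrying full precision, 867.996 ÷ 329.524 = 2.63409038492…; keep min(5, 6) = 5 s.f.
Rounded to 5 significant figures: 2.6341.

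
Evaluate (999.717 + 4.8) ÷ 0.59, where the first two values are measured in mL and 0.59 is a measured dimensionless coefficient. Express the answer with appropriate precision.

999.717 mL + 4.8 mL = 1004.517 mL; the sum is limited to 1 decimal place (5 s.f.).
Carrying full precision, 1004.517 ÷ 0.59 = 1702.57118644… mL; 0.59 has 2 s.f., so the result keeps min(5, 2) = 2 s.f.
Rounded to 2 significant figures: 1.7 × 10³ mL.

1.7 × 10³ mL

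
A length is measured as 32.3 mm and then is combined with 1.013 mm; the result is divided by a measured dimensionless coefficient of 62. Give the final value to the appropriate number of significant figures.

32.3 mm + 1.013 mm = 33.313 mm; the sum is limited to 1 decimal place (3 s.f.).
Carrying full precision, 33.313 ÷ 62 = 0.537306451613… mm; 62 has 2 s.f., so the result keeps min(3, 2) = 2 s.f.
Rounded to 2 significant figures: 0.54 mm.

0.54 mm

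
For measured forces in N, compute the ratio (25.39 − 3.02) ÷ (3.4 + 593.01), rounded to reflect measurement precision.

25.39 − 3.02 = 22.37, limited to 2 d.p. → 4 s.f.; 3.4 + 593.01 = 596.41, limited to 1 d.p. → 4 s.f.
Carrying full precision, 22.37 ÷ 596.41 = 0.0375077547325…; keep min(4, 4) = 4 s.f.
Rounded to 4 significant figures: 0.03751.

0.03751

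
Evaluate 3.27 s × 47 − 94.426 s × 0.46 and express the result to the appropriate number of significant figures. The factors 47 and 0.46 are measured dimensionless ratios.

3.27 × 47 = 153.69 → 1.5 × 10^2 s (2 s.f., last digit at the 10^1 place).
94.426 × 0.46 = 43.43596 → 43 s (2 s.f., last digit at the 10^0 place).
Difference: 110.25404 s; keep the coarser place, 10^1.
Result: 1.1 × 10^2 s.

1.1 × 10^2 s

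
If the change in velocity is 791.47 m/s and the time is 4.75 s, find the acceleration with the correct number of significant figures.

167 m/s²

acceleration = 791.47 m/s ÷ 4.75 s = 166.625263158… m/s².
791.47 has 5 significant figures; 4.75 has 3.
Division/multiplication keeps the fewest: 3 significant figures.
Rounded: 167 m/s².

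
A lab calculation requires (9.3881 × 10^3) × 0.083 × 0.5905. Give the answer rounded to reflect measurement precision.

(9.3881 × 10^3) × 0.083 × 0.5905 = 460.12486315
Multiplication/division keeps the fewest significant figures: 9.3881 × 10^3 → 5 s.f., 0.083 → 2 s.f., 0.5905 → 4 s.f.; limit is 2.
Rounded to 2 significant figures: 4.6 × 10^2.

4.6 × 10^2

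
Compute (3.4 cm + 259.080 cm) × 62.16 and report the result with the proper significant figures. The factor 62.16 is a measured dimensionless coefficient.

3.4 cm + 259.080 cm = 262.480 cm; the sum is limited to 1 decimal place (4 s.f.).
Carrying full precision, 262.480 × 62.16 = 16315.7568 cm; 62.16 has 4 s.f., so the result keeps min(4, 4) = 4 s.f.
Rounded to 4 significant figures: 1.632 × 10^4 cm.

1.632 × 10^4 cm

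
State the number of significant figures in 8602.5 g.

5

8602.5: zeros between nonzero digits are significant.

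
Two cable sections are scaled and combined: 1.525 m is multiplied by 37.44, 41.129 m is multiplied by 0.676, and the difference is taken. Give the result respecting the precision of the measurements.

29.3 m

1.525 × 37.44 = 57.096 → 57.10 m (4 s.f., last digit at the 10^-2 place).
41.129 × 0.676 = 27.803204 → 27.8 m (3 s.f., last digit at the 10^-1 place).
Difference: 29.292796 m; keep the coarser place, 10^-1.
Result: 29.3 m.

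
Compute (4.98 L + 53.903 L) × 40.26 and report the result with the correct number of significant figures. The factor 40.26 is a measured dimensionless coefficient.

4.98 L + 53.903 L = 58.883 L; the sum is limited to 2 decimal places (4 s.f.).
Carrying full precision, 58.883 × 40.26 = 2370.62958 L; 40.26 has 4 s.f., so the result keeps min(4, 4) = 4 s.f.
Rounded to 4 significant figures: 2.371 × 10³ L.

2.371 × 10³ L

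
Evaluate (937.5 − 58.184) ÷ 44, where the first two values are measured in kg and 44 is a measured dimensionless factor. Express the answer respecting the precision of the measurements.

937.5 kg − 58.184 kg = 879.316 kg; the difference is limited to 1 decimal place (4 s.f.).
Carrying full precision, 879.316 ÷ 44 = 19.9844545455… kg; 44 has 2 s.f., so the result keeps min(4, 2) = 2 s.f.
Rounded to 2 significant figures: 2.0 × 10^1 kg.

2.0 × 10^1 kg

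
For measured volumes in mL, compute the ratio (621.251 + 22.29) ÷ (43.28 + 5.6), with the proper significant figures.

621.251 + 22.29 = 643.541, limited to 2 d.p. → 5 s.f.; 43.28 + 5.6 = 48.88, limited to 1 d.p. → 3 s.f.
Carrying full precision, 643.541 ÷ 48.88 = 13.1657324059…; keep min(5, 3) = 3 s.f.
Rounded to 3 significant figures: 13.2.

13.2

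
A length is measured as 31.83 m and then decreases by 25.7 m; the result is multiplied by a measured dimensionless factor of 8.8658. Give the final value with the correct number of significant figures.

31.83 m − 25.7 m = 6.13 m; the difference is limited to 1 decimal place (2 s.f.).
Carrying full precision, 6.13 × 8.8658 = 54.347354 m; 8.8658 has 5 s.f., so the result keeps min(2, 5) = 2 s.f.
Rounded to 2 significant figures: 54 m.

54 m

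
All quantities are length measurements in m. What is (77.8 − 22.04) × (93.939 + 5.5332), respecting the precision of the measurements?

5.55 × 10^3 m²

77.8 − 22.04 = 55.76, limited to 1 d.p. → 3 s.f.; 93.939 + 5.5332 = 99.4722, limited to 3 d.p. → 5 s.f.
Carrying full precision, 55.76 × 99.4722 = 5546.569872; keep min(3, 5) = 3 s.f.
Rounded to 3 significant figures: 5.55 × 10^3 m².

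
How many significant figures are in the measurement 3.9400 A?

3.9400: trailing zeros after a decimal point are significant.

5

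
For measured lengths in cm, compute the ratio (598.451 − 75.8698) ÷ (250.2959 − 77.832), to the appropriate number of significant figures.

3.03009

598.451 − 75.8698 = 522.5812, limited to 3 d.p. → 6 s.f.; 250.2959 − 77.832 = 172.4639, limited to 3 d.p. → 6 s.f.
Carrying full precision, 522.5812 ÷ 172.4639 = 3.03009035514…; keep min(6, 6) = 6 s.f.
Rounded to 6 significant figures: 3.03009.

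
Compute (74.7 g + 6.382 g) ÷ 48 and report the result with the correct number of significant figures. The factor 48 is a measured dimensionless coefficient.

1.7 g

74.7 g + 6.382 g = 81.082 g; the sum is limited to 1 decimal place (3 s.f.).
Carrying full precision, 81.082 ÷ 48 = 1.68920833333… g; 48 has 2 s.f., so the result keeps min(3, 2) = 2 s.f.
Rounded to 2 significant figures: 1.7 g.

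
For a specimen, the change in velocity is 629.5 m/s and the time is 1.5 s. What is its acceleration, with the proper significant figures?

4.2 × 10^2 m/s²

acceleration = 629.5 m/s ÷ 1.5 s = 419.666666667… m/s².
629.5 has 4 significant figures; 1.5 has 2.
Division/multiplication keeps the fewest: 2 significant figures.
Rounded: 4.2 × 10^2 m/s².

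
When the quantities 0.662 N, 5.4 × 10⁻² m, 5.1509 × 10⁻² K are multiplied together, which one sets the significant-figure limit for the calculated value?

5.4 × 10⁻² m

0.662 N → 3 s.f.; 5.4 × 10⁻² m → 2 s.f.; 5.1509 × 10⁻² K → 5 s.f.
The fewest is 2 significant figures, from 5.4 × 10⁻² m.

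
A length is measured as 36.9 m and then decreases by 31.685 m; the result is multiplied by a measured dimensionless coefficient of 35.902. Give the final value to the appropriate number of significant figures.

36.9 m − 31.685 m = 5.215 m; the difference is limited to 1 decimal place (2 s.f.).
Carrying full precision, 5.215 × 35.902 = 187.22893 m; 35.902 has 5 s.f., so the result keeps min(2, 5) = 2 s.f.
Rounded to 2 significant figures: 1.9 × 10² m.

1.9 × 10² m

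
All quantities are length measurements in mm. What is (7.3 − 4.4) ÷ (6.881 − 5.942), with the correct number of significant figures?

3.1

7.3 − 4.4 = 2.9, limited to 1 d.p. → 2 s.f.; 6.881 − 5.942 = 0.939, limited to 3 d.p. → 3 s.f.
Carrying full precision, 2.9 ÷ 0.939 = 3.08839190628…; keep min(2, 3) = 2 s.f.
Rounded to 2 significant figures: 3.1.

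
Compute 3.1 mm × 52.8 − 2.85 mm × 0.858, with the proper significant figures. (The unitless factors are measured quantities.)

3.1 × 52.8 = 163.68 → 1.6 × 10² mm (2 s.f., last digit at the 10^1 place).
2.85 × 0.858 = 2.4453 → 2.45 mm (3 s.f., last digit at the 10^-2 place).
Difference: 161.2347 mm; keep the coarser place, 10^1.
Result: 1.6 × 10² mm.

1.6 × 10² mm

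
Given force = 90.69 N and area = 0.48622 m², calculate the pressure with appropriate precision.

186.5 Pa

pressure = 90.69 N ÷ 0.48622 m² = 186.520505121… Pa.
90.69 has 4 significant figures; 0.48622 has 5.
Division/multiplication keeps the fewest: 4 significant figures.
Rounded: 186.5 Pa.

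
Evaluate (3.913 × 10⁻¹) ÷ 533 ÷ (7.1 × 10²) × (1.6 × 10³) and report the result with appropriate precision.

0.0017

(3.913 × 10⁻¹) ÷ 533 ÷ (7.1 × 10²) × (1.6 × 10³) = 0.00165441429062…
Multiplication/division keeps the fewest significant figures: 3.913 × 10⁻¹ → 4 s.f., 533 → 3 s.f., 7.1 × 10² → 2 s.f., 1.6 × 10³ → 2 s.f.; limit is 2.
Rounded to 2 significant figures: 0.0017.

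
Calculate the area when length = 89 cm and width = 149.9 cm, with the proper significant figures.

area = 89 cm × 149.9 cm = 13341.1 cm².
89 has 2 significant figures; 149.9 has 4.
Division/multiplication keeps the fewest: 2 significant figures.
Rounded: 1.3 × 10^4 cm².

1.3 × 10^4 cm²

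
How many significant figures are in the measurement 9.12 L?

9.12: every digit is nonzero and significant.

3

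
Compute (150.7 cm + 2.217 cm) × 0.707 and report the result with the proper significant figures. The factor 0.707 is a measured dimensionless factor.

108 cm

150.7 cm + 2.217 cm = 152.917 cm; the sum is limited to 1 decimal place (4 s.f.).
Carrying full precision, 152.917 × 0.707 = 108.112319 cm; 0.707 has 3 s.f., so the result keeps min(4, 3) = 3 s.f.
Rounded to 3 significant figures: 108 cm.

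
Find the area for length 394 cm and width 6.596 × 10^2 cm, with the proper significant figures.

area = 394 cm × 6.596 × 10^2 cm = 259882.4 cm².
394 has 3 significant figures; 6.596 × 10^2 has 4.
Division/multiplication keeps the fewest: 3 significant figures.
Rounded: 2.60 × 10^5 cm².

2.60 × 10^5 cm²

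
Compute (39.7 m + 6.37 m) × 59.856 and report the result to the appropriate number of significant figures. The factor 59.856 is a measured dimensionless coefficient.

39.7 m + 6.37 m = 46.07 m; the sum is limited to 1 decimal place (3 s.f.).
Carrying full precision, 46.07 × 59.856 = 2757.56592 m; 59.856 has 5 s.f., so the result keeps min(3, 5) = 3 s.f.
Rounded to 3 significant figures: 2.76 × 10^3 m.

2.76 × 10^3 m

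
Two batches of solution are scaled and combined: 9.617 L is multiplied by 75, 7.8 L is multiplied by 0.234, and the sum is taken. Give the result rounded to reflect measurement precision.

7.2 × 10² L

9.617 × 75 = 721.275 → 7.2 × 10² L (2 s.f., last digit at the 10^1 place).
7.8 × 0.234 = 1.8252 → 1.8 L (2 s.f., last digit at the 10^-1 place).
Sum: 723.1002 L; keep the coarser place, 10^1.
Result: 7.2 × 10² L.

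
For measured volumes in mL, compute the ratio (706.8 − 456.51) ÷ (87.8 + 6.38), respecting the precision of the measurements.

2.66

706.8 − 456.51 = 250.29, limited to 1 d.p. → 4 s.f.; 87.8 + 6.38 = 94.18, limited to 1 d.p. → 3 s.f.
Carrying full precision, 250.29 ÷ 94.18 = 2.65757060947…; keep min(4, 3) = 3 s.f.
Rounded to 3 significant figures: 2.66.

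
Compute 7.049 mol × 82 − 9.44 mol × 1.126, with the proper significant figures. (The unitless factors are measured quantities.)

5.7 × 10² mol

7.049 × 82 = 578.018 → 5.8 × 10² mol (2 s.f., last digit at the 10^1 place).
9.44 × 1.126 = 10.62944 → 10.6 mol (3 s.f., last digit at the 10^-1 place).
Difference: 567.38856 mol; keep the coarser place, 10^1.
Result: 5.7 × 10² mol.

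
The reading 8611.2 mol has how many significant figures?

5

8611.2: every digit is nonzero and significant.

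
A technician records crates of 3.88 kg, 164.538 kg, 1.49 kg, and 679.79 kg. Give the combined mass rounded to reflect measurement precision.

3.88 kg + 164.538 kg + 1.49 kg + 679.79 kg = 849.698 kg.
Addition/subtraction keeps the fewest decimal places: 3.88 → 2 decimal places, 164.538 → 3 decimal places, 1.49 → 2 decimal places, 679.79 → 2 decimal places; limit is 2.
Rounded to 2 decimal places: 849.70 kg.

849.70 kg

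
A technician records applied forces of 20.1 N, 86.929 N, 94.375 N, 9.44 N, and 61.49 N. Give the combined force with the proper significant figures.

272.3 N

20.1 N + 86.929 N + 94.375 N + 9.44 N + 61.49 N = 272.334 N.
Addition/subtraction keeps the fewest decimal places: 20.1 → 1 decimal place, 86.929 → 3 decimal places, 94.375 → 3 decimal places, 9.44 → 2 decimal places, 61.49 → 2 decimal places; limit is 1.
Rounded to 1 decimal place: 272.3 N.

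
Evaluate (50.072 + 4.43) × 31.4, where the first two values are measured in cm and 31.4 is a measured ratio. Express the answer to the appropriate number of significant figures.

50.072 cm + 4.43 cm = 54.502 cm; the sum is limited to 2 decimal places (4 s.f.).
Carrying full precision, 54.502 × 31.4 = 1711.3628 cm; 31.4 has 3 s.f., so the result keeps min(4, 3) = 3 s.f.
Rounded to 3 significant figures: 1.71 × 10^3 cm.

1.71 × 10^3 cm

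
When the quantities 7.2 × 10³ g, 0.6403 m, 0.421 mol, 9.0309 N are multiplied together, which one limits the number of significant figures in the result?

7.2 × 10³ g

7.2 × 10³ g → 2 s.f.; 0.6403 m → 4 s.f.; 0.421 mol → 3 s.f.; 9.0309 N → 5 s.f.
The fewest is 2 significant figures, from 7.2 × 10³ g.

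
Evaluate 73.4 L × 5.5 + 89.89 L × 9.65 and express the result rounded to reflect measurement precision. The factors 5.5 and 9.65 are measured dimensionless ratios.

1.27 × 10³ L

73.4 × 5.5 = 403.7 → 4.0 × 10² L (2 s.f., last digit at the 10^1 place).
89.89 × 9.65 = 867.4385 → 867 L (3 s.f., last digit at the 10^0 place).
Sum: 1271.1385 L; keep the coarser place, 10^1.
Result: 1.27 × 10³ L.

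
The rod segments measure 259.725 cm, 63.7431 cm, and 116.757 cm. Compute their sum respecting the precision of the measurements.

440.225 cm

259.725 cm + 63.7431 cm + 116.757 cm = 440.2251 cm.
Addition/subtraction keeps the fewest decimal places: 259.725 → 3 decimal places, 63.7431 → 4 decimal places, 116.757 → 3 decimal places; limit is 3.
Rounded to 3 decimal places: 440.225 cm.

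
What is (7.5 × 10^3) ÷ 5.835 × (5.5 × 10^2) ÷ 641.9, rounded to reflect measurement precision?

1.1 × 10^3

(7.5 × 10^3) ÷ 5.835 × (5.5 × 10^2) ÷ 641.9 = 1101.32555544…
Multiplication/division keeps the fewest significant figures: 7.5 × 10^3 → 2 s.f., 5.835 → 4 s.f., 5.5 × 10^2 → 2 s.f., 641.9 → 4 s.f.; limit is 2.
Rounded to 2 significant figures: 1.1 × 10^3.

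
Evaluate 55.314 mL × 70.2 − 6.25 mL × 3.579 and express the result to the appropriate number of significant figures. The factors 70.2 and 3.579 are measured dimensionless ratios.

55.314 × 70.2 = 3883.0428 → 3.88 × 10^3 mL (3 s.f., last digit at the 10^1 place).
6.25 × 3.579 = 22.36875 → 22.4 mL (3 s.f., last digit at the 10^-1 place).
Difference: 3860.67405 mL; keep the coarser place, 10^1.
Result: 3.86 × 10^3 mL.

3.86 × 10^3 mL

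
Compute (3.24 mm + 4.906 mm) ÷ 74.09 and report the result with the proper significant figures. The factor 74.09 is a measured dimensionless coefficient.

0.110 mm

3.24 mm + 4.906 mm = 8.146 mm; the sum is limited to 2 decimal places (3 s.f.).
Carrying full precision, 8.146 ÷ 74.09 = 0.109947361317… mm; 74.09 has 4 s.f., so the result keeps min(3, 4) = 3 s.f.
Rounded to 3 significant figures: 0.110 mm.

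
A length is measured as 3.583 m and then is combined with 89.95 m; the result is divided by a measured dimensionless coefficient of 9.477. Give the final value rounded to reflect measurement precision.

3.583 m + 89.95 m = 93.533 m; the sum is limited to 2 decimal places (4 s.f.).
Carrying full precision, 93.533 ÷ 9.477 = 9.86947346207… m; 9.477 has 4 s.f., so the result keeps min(4, 4) = 4 s.f.
Rounded to 4 significant figures: 9.869 m.

9.869 m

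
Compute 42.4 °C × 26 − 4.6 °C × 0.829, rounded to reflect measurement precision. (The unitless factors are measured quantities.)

42.4 × 26 = 1102.4 → 1.1 × 10^3 °C (2 s.f., last digit at the 10^2 place).
4.6 × 0.829 = 3.8134 → 3.8 °C (2 s.f., last digit at the 10^-1 place).
Difference: 1098.5866 °C; keep the coarser place, 10^2.
Result: 1.1 × 10^3 °C.

1.1 × 10^3 °C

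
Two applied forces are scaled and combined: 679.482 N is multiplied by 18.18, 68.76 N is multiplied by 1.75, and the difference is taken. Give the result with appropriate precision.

1.223 × 10^4 N

679.482 × 18.18 = 12352.98276 → 1.235 × 10^4 N (4 s.f., last digit at the 10^1 place).
68.76 × 1.75 = 120.33 → 120. N (3 s.f., last digit at the 10^0 place).
Difference: 12232.65276 N; keep the coarser place, 10^1.
Result: 1.223 × 10^4 N.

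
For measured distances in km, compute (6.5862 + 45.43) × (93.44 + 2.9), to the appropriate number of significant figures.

6.5862 + 45.43 = 52.0162, limited to 2 d.p. → 4 s.f.; 93.44 + 2.9 = 96.34, limited to 1 d.p. → 3 s.f.
Carrying full precision, 52.0162 × 96.34 = 5011.240708; keep min(4, 3) = 3 s.f.
Rounded to 3 significant figures: 5.01 × 10^3 km².

5.01 × 10^3 km²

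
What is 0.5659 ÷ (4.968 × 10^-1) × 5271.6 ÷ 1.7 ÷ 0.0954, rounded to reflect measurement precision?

0.5659 ÷ (4.968 × 10^-1) × 5271.6 ÷ 1.7 ÷ 0.0954 = 37025.6984695…
Multiplication/division keeps the fewest significant figures: 0.5659 → 4 s.f., 4.968 × 10^-1 → 4 s.f., 5271.6 → 5 s.f., 1.7 → 2 s.f., 0.0954 → 3 s.f.; limit is 2.
Rounded to 2 significant figures: 3.7 × 10^4.

3.7 × 10^4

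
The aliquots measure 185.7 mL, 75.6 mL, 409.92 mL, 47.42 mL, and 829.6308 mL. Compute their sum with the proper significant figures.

185.7 mL + 75.6 mL + 409.92 mL + 47.42 mL + 829.6308 mL = 1548.2708 mL.
Addition/subtraction keeps the fewest decimal places: 185.7 → 1 decimal place, 75.6 → 1 decimal place, 409.92 → 2 decimal places, 47.42 → 2 decimal places, 829.6308 → 4 decimal places; limit is 1.
Rounded to 1 decimal place: 1548.3 mL.

1548.3 mL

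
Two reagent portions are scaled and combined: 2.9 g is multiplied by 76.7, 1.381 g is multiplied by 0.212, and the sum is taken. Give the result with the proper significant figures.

2.9 × 76.7 = 222.43 → 2.2 × 10² g (2 s.f., last digit at the 10^1 place).
1.381 × 0.212 = 0.292772 → 0.293 g (3 s.f., last digit at the 10^-3 place).
Sum: 222.722772 g; keep the coarser place, 10^1.
Result: 2.2 × 10² g.

2.2 × 10² g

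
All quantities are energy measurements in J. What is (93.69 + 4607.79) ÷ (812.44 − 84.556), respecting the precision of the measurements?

6.4591

93.69 + 4607.79 = 4701.48, limited to 2 d.p. → 6 s.f.; 812.44 − 84.556 = 727.884, limited to 2 d.p. → 5 s.f.
Carrying full precision, 4701.48 ÷ 727.884 = 6.45910612131…; keep min(6, 5) = 5 s.f.
Rounded to 5 significant figures: 6.4591.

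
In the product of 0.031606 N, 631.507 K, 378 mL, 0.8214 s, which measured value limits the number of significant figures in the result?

378 mL

0.031606 N → 5 s.f.; 631.507 K → 6 s.f.; 378 mL → 3 s.f.; 0.8214 s → 4 s.f.
The fewest is 3 significant figures, from 378 mL.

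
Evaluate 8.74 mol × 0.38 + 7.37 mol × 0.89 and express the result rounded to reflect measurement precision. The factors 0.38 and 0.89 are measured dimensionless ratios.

8.74 × 0.38 = 3.3212 → 3.3 mol (2 s.f., last digit at the 10^-1 place).
7.37 × 0.89 = 6.5593 → 6.6 mol (2 s.f., last digit at the 10^-1 place).
Sum: 9.8805 mol; keep the coarser place, 10^-1.
Result: 9.9 mol.

9.9 mol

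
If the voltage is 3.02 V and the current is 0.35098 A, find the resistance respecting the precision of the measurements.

8.60 Ω

resistance = 3.02 V ÷ 0.35098 A = 8.60447888769… Ω.
3.02 has 3 significant figures; 0.35098 has 5.
Division/multiplication keeps the fewest: 3 significant figures.
Rounded: 8.60 Ω.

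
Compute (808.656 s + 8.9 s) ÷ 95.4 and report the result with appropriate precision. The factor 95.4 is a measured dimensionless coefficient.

808.656 s + 8.9 s = 817.556 s; the sum is limited to 1 decimal place (4 s.f.).
Carrying full precision, 817.556 ÷ 95.4 = 8.56976939203… s; 95.4 has 3 s.f., so the result keeps min(4, 3) = 3 s.f.
Rounded to 3 significant figures: 8.57 s.

8.57 s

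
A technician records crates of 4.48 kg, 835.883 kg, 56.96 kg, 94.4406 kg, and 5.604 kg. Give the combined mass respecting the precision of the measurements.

997.37 kg

4.48 kg + 835.883 kg + 56.96 kg + 94.4406 kg + 5.604 kg = 997.3676 kg.
Addition/subtraction keeps the fewest decimal places: 4.48 → 2 decimal places, 835.883 → 3 decimal places, 56.96 → 2 decimal places, 94.4406 → 4 decimal places, 5.604 → 3 decimal places; limit is 2.
Rounded to 2 decimal places: 997.37 kg.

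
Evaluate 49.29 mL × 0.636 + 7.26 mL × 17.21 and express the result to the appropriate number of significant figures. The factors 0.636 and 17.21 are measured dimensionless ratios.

49.29 × 0.636 = 31.34844 → 31.3 mL (3 s.f., last digit at the 10^-1 place).
7.26 × 17.21 = 124.9446 → 125 mL (3 s.f., last digit at the 10^0 place).
Sum: 156.29304 mL; keep the coarser place, 10^0.
Result: 156 mL.

156 mL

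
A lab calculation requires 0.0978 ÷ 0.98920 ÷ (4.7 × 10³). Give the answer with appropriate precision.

0.0978 ÷ 0.98920 ÷ (4.7 × 10³) = 0.0000210356961568…
Multiplication/division keeps the fewest significant figures: 0.0978 → 3 s.f., 0.98920 → 5 s.f., 4.7 × 10³ → 2 s.f.; limit is 2.
Rounded to 2 significant figures: 2.1 × 10⁻⁵.

2.1 × 10⁻⁵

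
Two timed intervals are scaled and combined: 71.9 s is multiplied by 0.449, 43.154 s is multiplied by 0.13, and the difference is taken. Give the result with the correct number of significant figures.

26.7 s

71.9 × 0.449 = 32.2831 → 32.3 s (3 s.f., last digit at the 10^-1 place).
43.154 × 0.13 = 5.61002 → 5.6 s (2 s.f., last digit at the 10^-1 place).
Difference: 26.67308 s; keep the coarser place, 10^-1.
Result: 26.7 s.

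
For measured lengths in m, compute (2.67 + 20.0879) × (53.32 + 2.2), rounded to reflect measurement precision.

1.26 × 10³ m²

2.67 + 20.0879 = 22.7579, limited to 2 d.p. → 4 s.f.; 53.32 + 2.2 = 55.52, limited to 1 d.p. → 3 s.f.
Carrying full precision, 22.7579 × 55.52 = 1263.518608; keep min(4, 3) = 3 s.f.
Rounded to 3 significant figures: 1.26 × 10³ m².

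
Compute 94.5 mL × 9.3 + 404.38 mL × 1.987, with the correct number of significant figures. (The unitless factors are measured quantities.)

1.68 × 10^3 mL

94.5 × 9.3 = 878.85 → 8.8 × 10^2 mL (2 s.f., last digit at the 10^1 place).
404.38 × 1.987 = 803.50306 → 803.5 mL (4 s.f., last digit at the 10^-1 place).
Sum: 1682.35306 mL; keep the coarser place, 10^1.
Result: 1.68 × 10^3 mL.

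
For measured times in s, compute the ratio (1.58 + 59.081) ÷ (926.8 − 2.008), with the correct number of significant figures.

0.06559

1.58 + 59.081 = 60.661, limited to 2 d.p. → 4 s.f.; 926.8 − 2.008 = 924.792, limited to 1 d.p. → 4 s.f.
Carrying full precision, 60.661 ÷ 924.792 = 0.0655942092925…; keep min(4, 4) = 4 s.f.
Rounded to 4 significant figures: 0.06559.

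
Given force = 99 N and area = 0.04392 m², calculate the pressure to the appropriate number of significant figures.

pressure = 99 N ÷ 0.04392 m² = 2254.09836066… Pa.
99 has 2 significant figures; 0.04392 has 4.
Division/multiplication keeps the fewest: 2 significant figures.
Rounded: 2.3 × 10^3 Pa.

2.3 × 10^3 Pa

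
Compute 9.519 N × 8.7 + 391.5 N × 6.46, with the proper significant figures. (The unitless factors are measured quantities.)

2.61 × 10^3 N

9.519 × 8.7 = 82.8153 → 83 N (2 s.f., last digit at the 10^0 place).
391.5 × 6.46 = 2529.09 → 2.53 × 10^3 N (3 s.f., last digit at the 10^1 place).
Sum: 2611.9053 N; keep the coarser place, 10^1.
Result: 2.61 × 10^3 N.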